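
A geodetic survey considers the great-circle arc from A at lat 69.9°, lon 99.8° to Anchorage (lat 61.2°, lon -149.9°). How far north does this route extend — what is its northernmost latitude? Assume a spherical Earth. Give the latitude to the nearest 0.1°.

The great circle lies in the plane with unit normal n̂ = (p₁ × p₂)/|p₁ × p₂|.
Here n̂_z ≈ +0.241; the vertex latitude is φ_max = arccos|n̂_z| ≈ 76.0°.
Check via Clairaut: cos φ_max = |cos φ₁| · sin C = cos(69.9°)·sin(44.6°) ≈ 0.241, again giving ≈ 76.0°.

≈ 76.0°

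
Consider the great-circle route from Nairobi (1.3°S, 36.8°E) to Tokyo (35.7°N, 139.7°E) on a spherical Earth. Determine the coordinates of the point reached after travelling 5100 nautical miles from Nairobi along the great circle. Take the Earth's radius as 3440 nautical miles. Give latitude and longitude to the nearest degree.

≈ (36°N, 120°E)

The haversine formula gives a central angle δ ≈ 1.767 rad (101.2°) between the endpoints. The total great-circle distance is δ·R ≈ 1.767 × 3440 ≈ 6077 nmi, so the target fraction is f = 5100/6077 ≈ 0.839.
Interpolate at f ≈ 0.839 with slerp weights a = sin((1−f)δ)/sin δ ≈ 0.286, b = sin(fδ)/sin δ ≈ 1.016.
p = a·p₁ + b·p₂ ≈ (-0.400, 0.704, 0.586); φ = arcsin(p_z) ≈ 35.88°, λ = atan2(p_y, p_x) ≈ 119.61°.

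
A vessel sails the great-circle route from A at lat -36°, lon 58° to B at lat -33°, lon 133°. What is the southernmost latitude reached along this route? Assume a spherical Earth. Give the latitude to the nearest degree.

≈ -41°

The great circle lies in the plane with unit normal n̂ = (p₁ × p₂)/|p₁ × p₂|.
Here n̂_z ≈ +0.755; the vertex latitude is φ_max = arccos|n̂_z| ≈ 41.0°.
Check via Clairaut: cos φ_max = |cos φ₁| · sin C = cos(36.0°)·sin(111.1°) ≈ 0.755, again giving ≈ 41.0°.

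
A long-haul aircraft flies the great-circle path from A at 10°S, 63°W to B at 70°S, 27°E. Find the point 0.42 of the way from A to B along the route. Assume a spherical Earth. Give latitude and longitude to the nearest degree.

Write both endpoints as unit vectors p₁, p₂ with components (cos φ cos λ, cos φ sin λ, sin φ).
The central angle between the endpoints is δ = arccos(p₁·p₂) ≈ 1.407 rad (80.6°).
Interpolate at f = 0.42 with slerp weights a = sin((1−f)δ)/sin δ ≈ 0.738, b = sin(fδ)/sin δ ≈ 0.565.
p = a·p₁ + b·p₂ ≈ (0.502, -0.560, -0.659); φ = arcsin(p_z) ≈ -41.21°, λ = atan2(p_y, p_x) ≈ -48.12°.

≈ 41°S, 48°W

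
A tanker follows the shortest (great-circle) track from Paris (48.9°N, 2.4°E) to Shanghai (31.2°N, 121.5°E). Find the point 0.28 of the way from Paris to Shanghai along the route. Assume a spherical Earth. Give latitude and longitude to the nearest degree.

≈ 60°N, 39°E

Write both endpoints as unit vectors p₁, p₂ with components (cos φ cos λ, cos φ sin λ, sin φ).
The central angle between the endpoints is δ = arccos(p₁·p₂) ≈ 1.454 rad (83.3°).
Interpolate at f = 0.28 with slerp weights a = sin((1−f)δ)/sin δ ≈ 0.872, b = sin(fδ)/sin δ ≈ 0.399.
p = a·p₁ + b·p₂ ≈ (0.394, 0.315, 0.863); φ = arcsin(p_z) ≈ 59.70°, λ = atan2(p_y, p_x) ≈ 38.59°.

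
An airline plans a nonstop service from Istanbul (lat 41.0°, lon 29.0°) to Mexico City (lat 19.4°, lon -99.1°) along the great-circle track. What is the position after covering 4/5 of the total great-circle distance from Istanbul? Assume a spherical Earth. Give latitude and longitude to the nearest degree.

≈ lat 35°, lon -84°

Convert each endpoint to a unit vector on the sphere (x = cos φ cos λ, y = cos φ sin λ, z = sin φ).
The central angle between the endpoints is δ = arccos(p₁·p₂) ≈ 1.794 rad (102.8°).
Interpolate at f = 4/5 with slerp weights a = sin((1−f)δ)/sin δ ≈ 0.360, b = sin(fδ)/sin δ ≈ 1.016.
p = a·p₁ + b·p₂ ≈ (0.086, -0.815, 0.574); φ = arcsin(p_z) ≈ 35.01°, λ = atan2(p_y, p_x) ≈ -83.97°.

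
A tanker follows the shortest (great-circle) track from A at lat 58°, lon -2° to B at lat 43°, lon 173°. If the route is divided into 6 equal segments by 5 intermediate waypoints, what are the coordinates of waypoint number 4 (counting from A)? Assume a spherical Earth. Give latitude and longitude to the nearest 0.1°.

Convert each endpoint to a unit vector on the sphere (x = cos φ cos λ, y = cos φ sin λ, z = sin φ).
The central angle between the endpoints is δ = arccos(p₁·p₂) ≈ 1.377 rad (78.9°).
Interpolate at f = 4/6 with slerp weights a = sin((1−f)δ)/sin δ ≈ 0.452, b = sin(fδ)/sin δ ≈ 0.810.
p = a·p₁ + b·p₂ ≈ (-0.349, 0.064, 0.935); φ = arcsin(p_z) ≈ 69.25°, λ = atan2(p_y, p_x) ≈ 169.63°.

≈ lat 69.2°, lon 169.6°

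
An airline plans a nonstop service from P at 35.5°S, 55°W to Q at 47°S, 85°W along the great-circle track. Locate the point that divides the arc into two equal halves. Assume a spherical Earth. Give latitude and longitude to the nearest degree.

≈ 42°S, 69°W

The haversine formula gives a central angle δ ≈ 0.438 rad (25.1°) between the endpoints.
Interpolate at f = 1/2 with slerp weights a = sin((1−f)δ)/sin δ ≈ 0.512, b = sin(fδ)/sin δ ≈ 0.512.
p = a·p₁ + b·p₂ ≈ (0.270, -0.690, -0.672); φ = arcsin(p_z) ≈ -42.23°, λ = atan2(p_y, p_x) ≈ -68.64°.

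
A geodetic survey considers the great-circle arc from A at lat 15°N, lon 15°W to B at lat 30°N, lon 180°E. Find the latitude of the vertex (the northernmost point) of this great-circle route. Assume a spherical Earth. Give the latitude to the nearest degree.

The great circle lies in the plane with unit normal n̂ = (p₁ × p₂)/|p₁ × p₂|.
Here n̂_z ≈ -0.295; the vertex latitude is φ_max = arccos|n̂_z| ≈ 72.9°.
Check via Clairaut: cos φ_max = |cos φ₁| · sin C = cos(15.0°)·sin(17.8°) ≈ 0.295, again giving ≈ 72.9°.

≈ 73°N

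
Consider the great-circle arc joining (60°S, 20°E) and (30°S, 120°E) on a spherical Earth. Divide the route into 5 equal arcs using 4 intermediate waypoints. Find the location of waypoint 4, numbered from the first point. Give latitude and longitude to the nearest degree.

Convert each endpoint to a unit vector on the sphere (x = cos φ cos λ, y = cos φ sin λ, z = sin φ).
The central angle between the endpoints is δ = arccos(p₁·p₂) ≈ 1.205 rad (69.0°).
Interpolate at f = 4/5 with slerp weights a = sin((1−f)δ)/sin δ ≈ 0.256, b = sin(fδ)/sin δ ≈ 0.880.
p = a·p₁ + b·p₂ ≈ (-0.261, 0.703, -0.661); φ = arcsin(p_z) ≈ -41.39°, λ = atan2(p_y, p_x) ≈ 110.34°.

≈ (41°S, 110°E)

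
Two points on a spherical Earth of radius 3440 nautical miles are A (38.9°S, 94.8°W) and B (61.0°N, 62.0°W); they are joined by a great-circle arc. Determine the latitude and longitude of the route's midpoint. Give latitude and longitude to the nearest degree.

Convert each endpoint to a unit vector on the sphere (x = cos φ cos λ, y = cos φ sin λ, z = sin φ).
The central angle between the endpoints is δ = arccos(p₁·p₂) ≈ 1.805 rad (103.4°).
Interpolate at f = 1/2 with slerp weights a = sin((1−f)δ)/sin δ ≈ 0.807, b = sin(fδ)/sin δ ≈ 0.807.
p = a·p₁ + b·p₂ ≈ (0.131, -0.971, 0.199); φ = arcsin(p_z) ≈ 11.48°, λ = atan2(p_y, p_x) ≈ -82.31°.

≈ (11°N, 82°W)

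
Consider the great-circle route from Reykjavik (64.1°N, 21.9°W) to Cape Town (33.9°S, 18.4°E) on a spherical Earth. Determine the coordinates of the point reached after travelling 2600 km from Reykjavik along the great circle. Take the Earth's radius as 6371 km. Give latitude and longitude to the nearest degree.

Convert each endpoint to a unit vector on the sphere (x = cos φ cos λ, y = cos φ sin λ, z = sin φ).
The central angle between the endpoints is δ = arccos(p₁·p₂) ≈ 1.798 rad (103.0°). The total great-circle distance is δ·R ≈ 1.798 × 6371 ≈ 11455 km, so the target fraction is f = 2600/11455 ≈ 0.227.
Interpolate at f ≈ 0.227 with slerp weights a = sin((1−f)δ)/sin δ ≈ 1.010, b = sin(fδ)/sin δ ≈ 0.407.
p = a·p₁ + b·p₂ ≈ (0.730, -0.058, 0.681); φ = arcsin(p_z) ≈ 42.92°, λ = atan2(p_y, p_x) ≈ -4.52°.

≈ 43°N, 5°W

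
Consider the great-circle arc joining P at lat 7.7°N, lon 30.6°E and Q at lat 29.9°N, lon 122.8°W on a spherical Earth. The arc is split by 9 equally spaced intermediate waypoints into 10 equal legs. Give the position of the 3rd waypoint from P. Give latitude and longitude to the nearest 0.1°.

≈ lat 39.8°N, lon 3.3°E

Write both endpoints as unit vectors p₁, p₂ with components (cos φ cos λ, cos φ sin λ, sin φ).
The central angle between the endpoints is δ = arccos(p₁·p₂) ≈ 2.348 rad (134.5°).
Interpolate at f = 3/10 with slerp weights a = sin((1−f)δ)/sin δ ≈ 1.399, b = sin(fδ)/sin δ ≈ 0.909.
p = a·p₁ + b·p₂ ≈ (0.767, 0.044, 0.640); φ = arcsin(p_z) ≈ 39.82°, λ = atan2(p_y, p_x) ≈ 3.27°.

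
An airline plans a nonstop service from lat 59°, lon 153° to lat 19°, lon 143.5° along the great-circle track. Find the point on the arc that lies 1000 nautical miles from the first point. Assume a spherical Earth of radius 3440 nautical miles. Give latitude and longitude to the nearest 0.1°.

The haversine formula gives a central angle δ ≈ 0.708 rad (40.6°) between the endpoints. The total great-circle distance is δ·R ≈ 0.708 × 3440 ≈ 2437 nmi, so the target fraction is f = 1000/2437 ≈ 0.410.
Interpolate at f ≈ 0.410 with slerp weights a = sin((1−f)δ)/sin δ ≈ 0.624, b = sin(fδ)/sin δ ≈ 0.441.
p = a·p₁ + b·p₂ ≈ (-0.621, 0.394, 0.678); φ = arcsin(p_z) ≈ 42.68°, λ = atan2(p_y, p_x) ≈ 147.63°.

≈ lat 42.7°, lon 147.6°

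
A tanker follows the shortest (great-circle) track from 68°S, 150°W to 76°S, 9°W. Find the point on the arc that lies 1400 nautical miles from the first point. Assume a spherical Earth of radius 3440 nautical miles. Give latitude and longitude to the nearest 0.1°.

≈ 83.8°S, 55.2°W

Convert each endpoint to a unit vector on the sphere (x = cos φ cos λ, y = cos φ sin λ, z = sin φ).
The central angle between the endpoints is δ = arccos(p₁·p₂) ≈ 0.593 rad (34.0°). The total great-circle distance is δ·R ≈ 0.593 × 3440 ≈ 2040 nmi, so the target fraction is f = 1400/2040 ≈ 0.686.
Interpolate at f ≈ 0.686 with slerp weights a = sin((1−f)δ)/sin δ ≈ 0.331, b = sin(fδ)/sin δ ≈ 0.708.
p = a·p₁ + b·p₂ ≈ (0.062, -0.089, -0.994); φ = arcsin(p_z) ≈ -83.79°, λ = atan2(p_y, p_x) ≈ -55.16°.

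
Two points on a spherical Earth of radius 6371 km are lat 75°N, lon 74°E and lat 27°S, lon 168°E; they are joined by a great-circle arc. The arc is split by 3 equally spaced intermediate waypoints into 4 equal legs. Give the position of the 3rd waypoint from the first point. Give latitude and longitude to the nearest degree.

≈ lat 1°N, lon 160°E

Write both endpoints as unit vectors p₁, p₂ with components (cos φ cos λ, cos φ sin λ, sin φ).
The central angle between the endpoints is δ = arccos(p₁·p₂) ≈ 2.043 rad (117.0°).
Interpolate at f = 3/4 with slerp weights a = sin((1−f)δ)/sin δ ≈ 0.549, b = sin(fδ)/sin δ ≈ 1.122.
p = a·p₁ + b·p₂ ≈ (-0.939, 0.344, 0.021); φ = arcsin(p_z) ≈ 1.19°, λ = atan2(p_y, p_x) ≈ 159.85°.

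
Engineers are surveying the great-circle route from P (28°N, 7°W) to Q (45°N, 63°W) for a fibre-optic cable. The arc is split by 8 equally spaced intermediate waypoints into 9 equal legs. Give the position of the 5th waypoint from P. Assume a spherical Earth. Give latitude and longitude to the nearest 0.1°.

Convert each endpoint to a unit vector on the sphere (x = cos φ cos λ, y = cos φ sin λ, z = sin φ).
The central angle between the endpoints is δ = arccos(p₁·p₂) ≈ 0.822 rad (47.1°).
Interpolate at f = 5/9 with slerp weights a = sin((1−f)δ)/sin δ ≈ 0.488, b = sin(fδ)/sin δ ≈ 0.602.
p = a·p₁ + b·p₂ ≈ (0.621, -0.432, 0.655); φ = arcsin(p_z) ≈ 40.89°, λ = atan2(p_y, p_x) ≈ -34.82°.

≈ (40.9°N, 34.8°W)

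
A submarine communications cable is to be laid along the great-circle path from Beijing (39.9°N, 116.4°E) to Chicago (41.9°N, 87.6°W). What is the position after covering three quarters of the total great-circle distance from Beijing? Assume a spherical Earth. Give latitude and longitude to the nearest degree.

≈ (64°N, 104°W)

Write both endpoints as unit vectors p₁, p₂ with components (cos φ cos λ, cos φ sin λ, sin φ).
The central angle between the endpoints is δ = arccos(p₁·p₂) ≈ 1.664 rad (95.4°).
Interpolate at f = 3/4 with slerp weights a = sin((1−f)δ)/sin δ ≈ 0.406, b = sin(fδ)/sin δ ≈ 0.953.
p = a·p₁ + b·p₂ ≈ (-0.109, -0.429, 0.897); φ = arcsin(p_z) ≈ 63.70°, λ = atan2(p_y, p_x) ≈ -104.21°.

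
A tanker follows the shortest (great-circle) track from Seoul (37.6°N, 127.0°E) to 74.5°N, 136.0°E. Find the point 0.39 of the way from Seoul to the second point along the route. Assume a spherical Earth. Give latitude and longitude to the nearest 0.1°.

≈ 52.0°N, 128.6°E

Convert each endpoint to a unit vector on the sphere (x = cos φ cos λ, y = cos φ sin λ, z = sin φ).
The central angle between the endpoints is δ = arccos(p₁·p₂) ≈ 0.648 rad (37.1°).
Interpolate at f = 0.39 with slerp weights a = sin((1−f)δ)/sin δ ≈ 0.638, b = sin(fδ)/sin δ ≈ 0.414.
p = a·p₁ + b·p₂ ≈ (-0.384, 0.481, 0.788); φ = arcsin(p_z) ≈ 52.04°, λ = atan2(p_y, p_x) ≈ 128.61°.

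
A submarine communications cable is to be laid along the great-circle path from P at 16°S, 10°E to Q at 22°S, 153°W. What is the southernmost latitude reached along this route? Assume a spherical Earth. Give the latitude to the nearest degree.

The great circle lies in the plane with unit normal n̂ = (p₁ × p₂)/|p₁ × p₂|.
Here n̂_z ≈ -0.393; the vertex latitude is φ_max = arccos|n̂_z| ≈ 66.8°.

≈ 67°S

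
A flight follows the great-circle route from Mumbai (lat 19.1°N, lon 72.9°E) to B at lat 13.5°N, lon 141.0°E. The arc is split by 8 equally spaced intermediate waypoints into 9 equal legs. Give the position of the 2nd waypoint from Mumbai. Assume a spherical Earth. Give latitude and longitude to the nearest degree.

≈ lat 20°N, lon 88°E

Convert each endpoint to a unit vector on the sphere (x = cos φ cos λ, y = cos φ sin λ, z = sin φ).
The central angle between the endpoints is δ = arccos(p₁·p₂) ≈ 1.138 rad (65.2°).
Interpolate at f = 2/9 with slerp weights a = sin((1−f)δ)/sin δ ≈ 0.853, b = sin(fδ)/sin δ ≈ 0.276.
p = a·p₁ + b·p₂ ≈ (0.029, 0.939, 0.343); φ = arcsin(p_z) ≈ 20.08°, λ = atan2(p_y, p_x) ≈ 88.25°.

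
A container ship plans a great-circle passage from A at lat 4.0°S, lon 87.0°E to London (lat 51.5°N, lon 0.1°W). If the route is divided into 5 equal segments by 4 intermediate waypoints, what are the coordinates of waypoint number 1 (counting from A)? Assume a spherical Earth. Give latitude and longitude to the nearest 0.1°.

Write both endpoints as unit vectors p₁, p₂ with components (cos φ cos λ, cos φ sin λ, sin φ).
The central angle between the endpoints is δ = arccos(p₁·p₂) ≈ 1.594 rad (91.3°).
Interpolate at f = 1/5 with slerp weights a = sin((1−f)δ)/sin δ ≈ 0.957, b = sin(fδ)/sin δ ≈ 0.314.
p = a·p₁ + b·p₂ ≈ (0.245, 0.953, 0.179); φ = arcsin(p_z) ≈ 10.29°, λ = atan2(p_y, p_x) ≈ 75.57°.

≈ lat 10.3°N, lon 75.6°E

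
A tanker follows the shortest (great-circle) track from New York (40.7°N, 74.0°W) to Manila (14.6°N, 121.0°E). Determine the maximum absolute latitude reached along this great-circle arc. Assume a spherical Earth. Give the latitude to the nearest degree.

The great circle lies in the plane with unit normal n̂ = (p₁ × p₂)/|p₁ × p₂|.
Here n̂_z ≈ -0.226; the vertex latitude is φ_max = arccos|n̂_z| ≈ 76.9°.

≈ 77°N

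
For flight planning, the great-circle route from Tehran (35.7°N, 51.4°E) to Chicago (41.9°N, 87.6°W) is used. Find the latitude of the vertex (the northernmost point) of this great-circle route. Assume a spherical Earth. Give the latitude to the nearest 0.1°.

≈ 66.6°N

The great circle lies in the plane with unit normal n̂ = (p₁ × p₂)/|p₁ × p₂|.
Here n̂_z ≈ -0.397; the vertex latitude is φ_max = arccos|n̂_z| ≈ 66.6°.
Check via Clairaut: cos φ_max = |cos φ₁| · sin C = cos(35.7°)·sin(29.3°) ≈ 0.397, again giving ≈ 66.6°.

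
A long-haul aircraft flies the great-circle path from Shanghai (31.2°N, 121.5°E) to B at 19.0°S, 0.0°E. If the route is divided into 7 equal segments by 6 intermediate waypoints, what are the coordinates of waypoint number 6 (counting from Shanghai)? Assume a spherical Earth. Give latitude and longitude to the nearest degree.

Convert each endpoint to a unit vector on the sphere (x = cos φ cos λ, y = cos φ sin λ, z = sin φ).
The central angle between the endpoints is δ = arccos(p₁·p₂) ≈ 2.203 rad (126.2°).
Interpolate at f = 6/7 with slerp weights a = sin((1−f)δ)/sin δ ≈ 0.384, b = sin(fδ)/sin δ ≈ 1.178.
p = a·p₁ + b·p₂ ≈ (0.942, 0.280, -0.185); φ = arcsin(p_z) ≈ -10.64°, λ = atan2(p_y, p_x) ≈ 16.55°.

≈ 11°S, 17°E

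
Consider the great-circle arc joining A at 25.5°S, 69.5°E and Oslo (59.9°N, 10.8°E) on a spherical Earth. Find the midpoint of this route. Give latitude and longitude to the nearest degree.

Write both endpoints as unit vectors p₁, p₂ with components (cos φ cos λ, cos φ sin λ, sin φ).
The central angle between the endpoints is δ = arccos(p₁·p₂) ≈ 1.709 rad (97.9°).
Interpolate at f = 1/2 with slerp weights a = sin((1−f)δ)/sin δ ≈ 0.761, b = sin(fδ)/sin δ ≈ 0.761.
p = a·p₁ + b·p₂ ≈ (0.616, 0.715, 0.331); φ = arcsin(p_z) ≈ 19.32°, λ = atan2(p_y, p_x) ≈ 49.28°.

≈ 19°N, 49°E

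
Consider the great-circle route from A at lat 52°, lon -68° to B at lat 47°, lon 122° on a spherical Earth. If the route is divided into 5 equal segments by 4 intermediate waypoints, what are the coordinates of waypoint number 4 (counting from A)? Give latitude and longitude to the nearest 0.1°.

≈ lat 63.0°, lon 125.8°

The haversine formula gives a central angle δ ≈ 1.407 rad (80.6°) between the endpoints.
Interpolate at f = 4/5 with slerp weights a = sin((1−f)δ)/sin δ ≈ 0.282, b = sin(fδ)/sin δ ≈ 0.915.
p = a·p₁ + b·p₂ ≈ (-0.266, 0.368, 0.891); φ = arcsin(p_z) ≈ 62.98°, λ = atan2(p_y, p_x) ≈ 125.80°.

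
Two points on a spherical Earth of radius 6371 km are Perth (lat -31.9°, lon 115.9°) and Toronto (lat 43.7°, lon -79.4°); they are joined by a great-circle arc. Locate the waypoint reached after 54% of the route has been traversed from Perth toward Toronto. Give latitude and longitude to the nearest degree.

Write both endpoints as unit vectors p₁, p₂ with components (cos φ cos λ, cos φ sin λ, sin φ).
The central angle between the endpoints is δ = arccos(p₁·p₂) ≈ 2.848 rad (163.2°).
Interpolate at f = 0.54 with slerp weights a = sin((1−f)δ)/sin δ ≈ 3.335, b = sin(fδ)/sin δ ≈ 3.450.
p = a·p₁ + b·p₂ ≈ (-0.778, 0.095, 0.621); φ = arcsin(p_z) ≈ 38.40°, λ = atan2(p_y, p_x) ≈ 173.01°.

≈ lat 38°, lon 173°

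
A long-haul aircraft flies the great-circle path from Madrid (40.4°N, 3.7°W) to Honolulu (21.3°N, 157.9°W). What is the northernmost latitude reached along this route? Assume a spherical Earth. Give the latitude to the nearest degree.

≈ 70°N

The great circle lies in the plane with unit normal n̂ = (p₁ × p₂)/|p₁ × p₂|.
Here n̂_z ≈ -0.337; the vertex latitude is φ_max = arccos|n̂_z| ≈ 70.3°.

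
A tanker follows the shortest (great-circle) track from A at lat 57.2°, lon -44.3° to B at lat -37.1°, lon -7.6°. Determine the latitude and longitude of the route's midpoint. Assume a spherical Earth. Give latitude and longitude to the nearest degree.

≈ lat 11°, lon -22°

Convert each endpoint to a unit vector on the sphere (x = cos φ cos λ, y = cos φ sin λ, z = sin φ).
The central angle between the endpoints is δ = arccos(p₁·p₂) ≈ 1.732 rad (99.2°).
Interpolate at f = 1/2 with slerp weights a = sin((1−f)δ)/sin δ ≈ 0.772, b = sin(fδ)/sin δ ≈ 0.772.
p = a·p₁ + b·p₂ ≈ (0.909, -0.373, 0.183); φ = arcsin(p_z) ≈ 10.56°, λ = atan2(p_y, p_x) ≈ -22.32°.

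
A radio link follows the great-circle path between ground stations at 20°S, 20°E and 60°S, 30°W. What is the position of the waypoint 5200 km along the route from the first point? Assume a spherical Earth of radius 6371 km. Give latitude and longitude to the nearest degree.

Write both endpoints as unit vectors p₁, p₂ with components (cos φ cos λ, cos φ sin λ, sin φ).
The central angle between the endpoints is δ = arccos(p₁·p₂) ≈ 0.930 rad (53.3°). The total great-circle distance is δ·R ≈ 0.930 × 6371 ≈ 5922 km, so the target fraction is f = 5200/5922 ≈ 0.878.
Interpolate at f ≈ 0.878 with slerp weights a = sin((1−f)δ)/sin δ ≈ 0.141, b = sin(fδ)/sin δ ≈ 0.909.
p = a·p₁ + b·p₂ ≈ (0.518, -0.182, -0.836); φ = arcsin(p_z) ≈ -56.68°, λ = atan2(p_y, p_x) ≈ -19.34°.

≈ 57°S, 19°W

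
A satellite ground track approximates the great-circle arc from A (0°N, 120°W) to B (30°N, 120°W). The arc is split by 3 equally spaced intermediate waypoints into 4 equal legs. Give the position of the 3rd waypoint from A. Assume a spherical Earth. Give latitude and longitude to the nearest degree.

≈ (22°N, 120°W)

Write both endpoints as unit vectors p₁, p₂ with components (cos φ cos λ, cos φ sin λ, sin φ).
The central angle between the endpoints is δ = arccos(p₁·p₂) ≈ 0.524 rad (30.0°).
Interpolate at f = 3/4 with slerp weights a = sin((1−f)δ)/sin δ ≈ 0.261, b = sin(fδ)/sin δ ≈ 0.765.
p = a·p₁ + b·p₂ ≈ (-0.462, -0.800, 0.383); φ = arcsin(p_z) ≈ 22.50°, λ = atan2(p_y, p_x) ≈ -120.00°.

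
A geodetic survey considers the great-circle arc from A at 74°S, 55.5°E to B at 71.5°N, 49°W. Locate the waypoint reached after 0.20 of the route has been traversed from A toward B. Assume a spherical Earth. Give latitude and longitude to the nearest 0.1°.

≈ 47.9°S, 13.2°E

The haversine formula gives a central angle δ ≈ 2.775 rad (159.0°) between the endpoints.
Interpolate at f = 0.20 with slerp weights a = sin((1−f)δ)/sin δ ≈ 2.221, b = sin(fδ)/sin δ ≈ 1.469.
p = a·p₁ + b·p₂ ≈ (0.653, 0.153, -0.742); φ = arcsin(p_z) ≈ -47.91°, λ = atan2(p_y, p_x) ≈ 13.17°.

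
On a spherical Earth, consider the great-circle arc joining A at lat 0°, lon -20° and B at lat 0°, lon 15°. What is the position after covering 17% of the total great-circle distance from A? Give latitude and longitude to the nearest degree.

≈ lat 0°, lon -14°

The haversine formula gives a central angle δ ≈ 0.611 rad (35.0°) between the endpoints.
Interpolate at f = 0.17 with slerp weights a = sin((1−f)δ)/sin δ ≈ 0.847, b = sin(fδ)/sin δ ≈ 0.181.
p = a·p₁ + b·p₂ ≈ (0.970, -0.243, 0.000); φ = arcsin(p_z) ≈ 0.00°, λ = atan2(p_y, p_x) ≈ -14.05°.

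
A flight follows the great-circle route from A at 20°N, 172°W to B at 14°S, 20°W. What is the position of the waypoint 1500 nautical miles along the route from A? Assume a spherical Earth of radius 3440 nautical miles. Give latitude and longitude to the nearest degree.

Write both endpoints as unit vectors p₁, p₂ with components (cos φ cos λ, cos φ sin λ, sin φ).
The central angle between the endpoints is δ = arccos(p₁·p₂) ≈ 2.663 rad (152.6°). The total great-circle distance is δ·R ≈ 2.663 × 3440 ≈ 9162 nmi, so the target fraction is f = 1500/9162 ≈ 0.164.
Interpolate at f ≈ 0.164 with slerp weights a = sin((1−f)δ)/sin δ ≈ 1.721, b = sin(fδ)/sin δ ≈ 0.918.
p = a·p₁ + b·p₂ ≈ (-0.765, -0.530, 0.367); φ = arcsin(p_z) ≈ 21.51°, λ = atan2(p_y, p_x) ≈ -145.30°.

≈ 22°N, 145°W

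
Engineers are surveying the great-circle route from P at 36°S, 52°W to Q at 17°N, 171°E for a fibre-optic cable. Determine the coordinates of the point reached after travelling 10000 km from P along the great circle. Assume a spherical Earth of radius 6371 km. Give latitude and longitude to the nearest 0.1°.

Convert each endpoint to a unit vector on the sphere (x = cos φ cos λ, y = cos φ sin λ, z = sin φ).
The central angle between the endpoints is δ = arccos(p₁·p₂) ≈ 2.400 rad (137.5°). The total great-circle distance is δ·R ≈ 2.400 × 6371 ≈ 15293 km, so the target fraction is f = 10000/15293 ≈ 0.654.
Interpolate at f ≈ 0.654 with slerp weights a = sin((1−f)δ)/sin δ ≈ 1.094, b = sin(fδ)/sin δ ≈ 1.481.
p = a·p₁ + b·p₂ ≈ (-0.854, -0.476, -0.210); φ = arcsin(p_z) ≈ -12.11°, λ = atan2(p_y, p_x) ≈ -150.89°.

≈ 12.1°S, 150.9°W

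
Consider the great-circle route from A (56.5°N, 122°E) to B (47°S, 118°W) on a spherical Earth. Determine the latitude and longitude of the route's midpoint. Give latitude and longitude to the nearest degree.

≈ (9°N, 168°W)

Write both endpoints as unit vectors p₁, p₂ with components (cos φ cos λ, cos φ sin λ, sin φ).
The central angle between the endpoints is δ = arccos(p₁·p₂) ≈ 2.495 rad (142.9°).
Interpolate at f = 1/2 with slerp weights a = sin((1−f)δ)/sin δ ≈ 1.574, b = sin(fδ)/sin δ ≈ 1.574.
p = a·p₁ + b·p₂ ≈ (-0.964, -0.211, 0.161); φ = arcsin(p_z) ≈ 9.28°, λ = atan2(p_y, p_x) ≈ -167.65°.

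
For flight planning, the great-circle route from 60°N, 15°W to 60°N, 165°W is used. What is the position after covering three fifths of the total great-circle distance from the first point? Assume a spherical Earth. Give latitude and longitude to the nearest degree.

Convert each endpoint to a unit vector on the sphere (x = cos φ cos λ, y = cos φ sin λ, z = sin φ).
The central angle between the endpoints is δ = arccos(p₁·p₂) ≈ 1.008 rad (57.8°).
Interpolate at f = 3/5 with slerp weights a = sin((1−f)δ)/sin δ ≈ 0.464, b = sin(fδ)/sin δ ≈ 0.672.
p = a·p₁ + b·p₂ ≈ (-0.101, -0.147, 0.984); φ = arcsin(p_z) ≈ 79.74°, λ = atan2(p_y, p_x) ≈ -124.39°.

≈ 80°N, 124°W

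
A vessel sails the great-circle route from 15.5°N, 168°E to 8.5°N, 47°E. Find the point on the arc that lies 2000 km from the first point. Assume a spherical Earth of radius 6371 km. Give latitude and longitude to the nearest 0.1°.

Convert each endpoint to a unit vector on the sphere (x = cos φ cos λ, y = cos φ sin λ, z = sin φ).
The central angle between the endpoints is δ = arccos(p₁·p₂) ≈ 2.039 rad (116.8°). The total great-circle distance is δ·R ≈ 2.039 × 6371 ≈ 12991 km, so the target fraction is f = 2000/12991 ≈ 0.154.
Interpolate at f ≈ 0.154 with slerp weights a = sin((1−f)δ)/sin δ ≈ 1.107, b = sin(fδ)/sin δ ≈ 0.346.
p = a·p₁ + b·p₂ ≈ (-0.810, 0.472, 0.347); φ = arcsin(p_z) ≈ 20.31°, λ = atan2(p_y, p_x) ≈ 149.77°.

≈ 20.3°N, 149.8°E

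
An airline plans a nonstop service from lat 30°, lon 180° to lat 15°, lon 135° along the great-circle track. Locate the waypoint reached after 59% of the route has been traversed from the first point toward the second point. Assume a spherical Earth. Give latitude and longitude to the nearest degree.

The haversine formula gives a central angle δ ≈ 0.766 rad (43.9°) between the endpoints.
Interpolate at f = 0.59 with slerp weights a = sin((1−f)δ)/sin δ ≈ 0.446, b = sin(fδ)/sin δ ≈ 0.630.
p = a·p₁ + b·p₂ ≈ (-0.816, 0.430, 0.386); φ = arcsin(p_z) ≈ 22.69°, λ = atan2(p_y, p_x) ≈ 152.20°.

≈ lat 23°, lon 152°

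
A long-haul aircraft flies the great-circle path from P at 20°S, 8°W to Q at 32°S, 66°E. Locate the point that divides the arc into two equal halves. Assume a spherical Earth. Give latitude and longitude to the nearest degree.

≈ 31°S, 27°E

The haversine formula gives a central angle δ ≈ 1.158 rad (66.4°) between the endpoints.
Interpolate at f = 1/2 with slerp weights a = sin((1−f)δ)/sin δ ≈ 0.597, b = sin(fδ)/sin δ ≈ 0.597.
p = a·p₁ + b·p₂ ≈ (0.762, 0.385, -0.521); φ = arcsin(p_z) ≈ -31.39°, λ = atan2(p_y, p_x) ≈ 26.79°.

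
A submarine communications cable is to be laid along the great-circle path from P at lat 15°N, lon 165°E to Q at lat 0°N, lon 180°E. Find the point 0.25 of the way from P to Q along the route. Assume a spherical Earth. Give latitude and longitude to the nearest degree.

Convert each endpoint to a unit vector on the sphere (x = cos φ cos λ, y = cos φ sin λ, z = sin φ).
The central angle between the endpoints is δ = arccos(p₁·p₂) ≈ 0.368 rad (21.1°).
Interpolate at f = 0.25 with slerp weights a = sin((1−f)δ)/sin δ ≈ 0.758, b = sin(fδ)/sin δ ≈ 0.255.
p = a·p₁ + b·p₂ ≈ (-0.962, 0.189, 0.196); φ = arcsin(p_z) ≈ 11.31°, λ = atan2(p_y, p_x) ≈ 168.86°.

≈ lat 11°N, lon 169°E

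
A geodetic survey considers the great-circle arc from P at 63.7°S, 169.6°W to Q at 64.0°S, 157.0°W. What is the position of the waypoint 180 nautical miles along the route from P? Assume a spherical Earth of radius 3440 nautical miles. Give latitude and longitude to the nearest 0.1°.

≈ 64.0°S, 162.8°W

The haversine formula gives a central angle δ ≈ 0.097 rad (5.6°) between the endpoints. The total great-circle distance is δ·R ≈ 0.097 × 3440 ≈ 333 nmi, so the target fraction is f = 180/333 ≈ 0.540.
Interpolate at f ≈ 0.540 with slerp weights a = sin((1−f)δ)/sin δ ≈ 0.461, b = sin(fδ)/sin δ ≈ 0.541.
p = a·p₁ + b·p₂ ≈ (-0.419, -0.129, -0.899); φ = arcsin(p_z) ≈ -64.00°, λ = atan2(p_y, p_x) ≈ -162.83°.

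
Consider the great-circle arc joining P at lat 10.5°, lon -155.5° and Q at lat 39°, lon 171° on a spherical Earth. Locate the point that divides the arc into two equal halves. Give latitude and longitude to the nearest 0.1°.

≈ lat 25.7°, lon -170.2°

From cos δ = sin φ₁ sin φ₂ + cos φ₁ cos φ₂ cos Δλ, the central angle is δ ≈ 0.720 rad (41.2°).
Interpolate at f = 1/2 with slerp weights a = sin((1−f)δ)/sin δ ≈ 0.534, b = sin(fδ)/sin δ ≈ 0.534.
p = a·p₁ + b·p₂ ≈ (-0.888, -0.153, 0.434); φ = arcsin(p_z) ≈ 25.69°, λ = atan2(p_y, p_x) ≈ -170.23°.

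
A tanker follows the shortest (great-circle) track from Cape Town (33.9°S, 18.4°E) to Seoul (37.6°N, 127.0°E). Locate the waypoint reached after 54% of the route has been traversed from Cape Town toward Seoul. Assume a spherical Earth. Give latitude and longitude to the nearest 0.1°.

≈ 6.4°N, 74.6°E

From cos δ = sin φ₁ sin φ₂ + cos φ₁ cos φ₂ cos Δλ, the central angle is δ ≈ 2.153 rad (123.4°).
Interpolate at f = 0.54 with slerp weights a = sin((1−f)δ)/sin δ ≈ 1.001, b = sin(fδ)/sin δ ≈ 1.099.
p = a·p₁ + b·p₂ ≈ (0.265, 0.958, 0.112); φ = arcsin(p_z) ≈ 6.44°, λ = atan2(p_y, p_x) ≈ 74.56°.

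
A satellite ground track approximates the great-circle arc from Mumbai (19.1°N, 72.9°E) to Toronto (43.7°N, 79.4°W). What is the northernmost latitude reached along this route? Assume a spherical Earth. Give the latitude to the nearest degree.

The great circle lies in the plane with unit normal n̂ = (p₁ × p₂)/|p₁ × p₂|.
Here n̂_z ≈ -0.343; the vertex latitude is φ_max = arccos|n̂_z| ≈ 69.9°.
Check via Clairaut: cos φ_max = |cos φ₁| · sin C = cos(19.1°)·sin(21.3°) ≈ 0.343, again giving ≈ 69.9°.

≈ 70°N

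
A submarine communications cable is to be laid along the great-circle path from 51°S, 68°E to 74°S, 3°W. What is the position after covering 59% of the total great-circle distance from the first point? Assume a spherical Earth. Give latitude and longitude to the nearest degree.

Convert each endpoint to a unit vector on the sphere (x = cos φ cos λ, y = cos φ sin λ, z = sin φ).
The central angle between the endpoints is δ = arccos(p₁·p₂) ≈ 0.638 rad (36.5°).
Interpolate at f = 0.59 with slerp weights a = sin((1−f)δ)/sin δ ≈ 0.434, b = sin(fδ)/sin δ ≈ 0.617.
p = a·p₁ + b·p₂ ≈ (0.272, 0.244, -0.931); φ = arcsin(p_z) ≈ -68.54°, λ = atan2(p_y, p_x) ≈ 41.92°.

≈ 69°S, 42°E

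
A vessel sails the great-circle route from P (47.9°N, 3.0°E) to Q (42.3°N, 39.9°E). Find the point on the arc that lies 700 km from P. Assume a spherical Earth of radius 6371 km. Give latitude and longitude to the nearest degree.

Write both endpoints as unit vectors p₁, p₂ with components (cos φ cos λ, cos φ sin λ, sin φ).
The central angle between the endpoints is δ = arccos(p₁·p₂) ≈ 0.460 rad (26.4°). The total great-circle distance is δ·R ≈ 0.460 × 6371 ≈ 2933 km, so the target fraction is f = 700/2933 ≈ 0.239.
Interpolate at f ≈ 0.239 with slerp weights a = sin((1−f)δ)/sin δ ≈ 0.773, b = sin(fδ)/sin δ ≈ 0.247.
p = a·p₁ + b·p₂ ≈ (0.657, 0.144, 0.740); φ = arcsin(p_z) ≈ 47.69°, λ = atan2(p_y, p_x) ≈ 12.37°.

≈ (48°N, 12°E)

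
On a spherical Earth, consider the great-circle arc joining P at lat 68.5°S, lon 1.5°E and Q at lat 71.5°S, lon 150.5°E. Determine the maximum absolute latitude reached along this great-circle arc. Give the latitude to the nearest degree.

The great circle lies in the plane with unit normal n̂ = (p₁ × p₂)/|p₁ × p₂|.
Here n̂_z ≈ +0.096; the vertex latitude is φ_max = arccos|n̂_z| ≈ 84.5°.
Check via Clairaut: cos φ_max = |cos φ₁| · sin C = cos(68.5°)·sin(164.8°) ≈ 0.096, again giving ≈ 84.5°.

≈ 84°S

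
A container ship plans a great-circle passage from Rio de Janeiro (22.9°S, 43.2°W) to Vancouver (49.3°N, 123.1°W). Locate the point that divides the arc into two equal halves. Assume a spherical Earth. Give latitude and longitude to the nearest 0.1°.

≈ (16.8°N, 75.0°W)

Write both endpoints as unit vectors p₁, p₂ with components (cos φ cos λ, cos φ sin λ, sin φ).
The central angle between the endpoints is δ = arccos(p₁·p₂) ≈ 1.762 rad (100.9°).
Interpolate at f = 1/2 with slerp weights a = sin((1−f)δ)/sin δ ≈ 0.786, b = sin(fδ)/sin δ ≈ 0.786.
p = a·p₁ + b·p₂ ≈ (0.248, -0.924, 0.290); φ = arcsin(p_z) ≈ 16.85°, λ = atan2(p_y, p_x) ≈ -75.00°.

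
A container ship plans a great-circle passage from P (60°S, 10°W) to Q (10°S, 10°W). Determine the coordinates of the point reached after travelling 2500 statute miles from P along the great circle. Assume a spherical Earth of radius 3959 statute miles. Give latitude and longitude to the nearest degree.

Write both endpoints as unit vectors p₁, p₂ with components (cos φ cos λ, cos φ sin λ, sin φ).
The central angle between the endpoints is δ = arccos(p₁·p₂) ≈ 0.873 rad (50.0°). The total great-circle distance is δ·R ≈ 0.873 × 3959 ≈ 3455 mi, so the target fraction is f = 2500/3455 ≈ 0.724.
Interpolate at f ≈ 0.724 with slerp weights a = sin((1−f)δ)/sin δ ≈ 0.312, b = sin(fδ)/sin δ ≈ 0.771.
p = a·p₁ + b·p₂ ≈ (0.901, -0.159, -0.404); φ = arcsin(p_z) ≈ -23.82°, λ = atan2(p_y, p_x) ≈ -10.00°.

≈ (24°S, 10°W)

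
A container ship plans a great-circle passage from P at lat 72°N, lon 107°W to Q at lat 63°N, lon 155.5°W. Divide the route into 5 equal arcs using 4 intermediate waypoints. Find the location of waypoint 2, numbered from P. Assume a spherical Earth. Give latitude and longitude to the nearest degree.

≈ lat 70°N, lon 131°W

Write both endpoints as unit vectors p₁, p₂ with components (cos φ cos λ, cos φ sin λ, sin φ).
The central angle between the endpoints is δ = arccos(p₁·p₂) ≈ 0.347 rad (19.9°).
Interpolate at f = 2/5 with slerp weights a = sin((1−f)δ)/sin δ ≈ 0.608, b = sin(fδ)/sin δ ≈ 0.407.
p = a·p₁ + b·p₂ ≈ (-0.223, -0.256, 0.941); φ = arcsin(p_z) ≈ 70.14°, λ = atan2(p_y, p_x) ≈ -131.03°.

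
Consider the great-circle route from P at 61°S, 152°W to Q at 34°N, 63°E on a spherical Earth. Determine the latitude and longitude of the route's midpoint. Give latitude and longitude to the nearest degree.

≈ 32°S, 96°E

The haversine formula gives a central angle δ ≈ 2.529 rad (144.9°) between the endpoints.
Interpolate at f = 1/2 with slerp weights a = sin((1−f)δ)/sin δ ≈ 1.659, b = sin(fδ)/sin δ ≈ 1.659.
p = a·p₁ + b·p₂ ≈ (-0.086, 0.848, -0.523); φ = arcsin(p_z) ≈ -31.55°, λ = atan2(p_y, p_x) ≈ 95.77°.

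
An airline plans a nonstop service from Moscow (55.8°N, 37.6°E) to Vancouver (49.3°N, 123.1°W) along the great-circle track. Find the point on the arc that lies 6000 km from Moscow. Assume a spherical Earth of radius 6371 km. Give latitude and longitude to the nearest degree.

Write both endpoints as unit vectors p₁, p₂ with components (cos φ cos λ, cos φ sin λ, sin φ).
The central angle between the endpoints is δ = arccos(p₁·p₂) ≈ 1.286 rad (73.7°). The total great-circle distance is δ·R ≈ 1.286 × 6371 ≈ 8192 km, so the target fraction is f = 6000/8192 ≈ 0.732.
Interpolate at f ≈ 0.732 with slerp weights a = sin((1−f)δ)/sin δ ≈ 0.352, b = sin(fδ)/sin δ ≈ 0.843.
p = a·p₁ + b·p₂ ≈ (-0.144, -0.340, 0.930); φ = arcsin(p_z) ≈ 68.36°, λ = atan2(p_y, p_x) ≈ -112.90°.

≈ 68°N, 113°W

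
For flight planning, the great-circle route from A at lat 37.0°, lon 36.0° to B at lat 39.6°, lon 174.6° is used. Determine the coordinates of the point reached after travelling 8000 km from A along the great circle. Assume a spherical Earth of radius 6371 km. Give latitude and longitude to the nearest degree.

Convert each endpoint to a unit vector on the sphere (x = cos φ cos λ, y = cos φ sin λ, z = sin φ).
The central angle between the endpoints is δ = arccos(p₁·p₂) ≈ 1.649 rad (94.5°). The total great-circle distance is δ·R ≈ 1.649 × 6371 ≈ 10505 km, so the target fraction is f = 8000/10505 ≈ 0.762.
Interpolate at f ≈ 0.762 with slerp weights a = sin((1−f)δ)/sin δ ≈ 0.384, b = sin(fδ)/sin δ ≈ 0.954.
p = a·p₁ + b·p₂ ≈ (-0.483, 0.250, 0.839); φ = arcsin(p_z) ≈ 57.05°, λ = atan2(p_y, p_x) ≈ 152.69°.

≈ lat 57°, lon 153°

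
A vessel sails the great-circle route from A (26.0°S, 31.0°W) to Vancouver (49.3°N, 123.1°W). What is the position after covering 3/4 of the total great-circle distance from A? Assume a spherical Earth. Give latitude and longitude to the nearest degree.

≈ (36°N, 90°W)

Write both endpoints as unit vectors p₁, p₂ with components (cos φ cos λ, cos φ sin λ, sin φ).
The central angle between the endpoints is δ = arccos(p₁·p₂) ≈ 1.932 rad (110.7°).
Interpolate at f = 3/4 with slerp weights a = sin((1−f)δ)/sin δ ≈ 0.497, b = sin(fδ)/sin δ ≈ 1.061.
p = a·p₁ + b·p₂ ≈ (0.005, -0.810, 0.587); φ = arcsin(p_z) ≈ 35.94°, λ = atan2(p_y, p_x) ≈ -89.67°.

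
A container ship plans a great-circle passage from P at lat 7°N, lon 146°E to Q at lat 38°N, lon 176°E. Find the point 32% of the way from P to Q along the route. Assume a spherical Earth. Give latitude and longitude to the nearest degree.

≈ lat 17°N, lon 154°E

From cos δ = sin φ₁ sin φ₂ + cos φ₁ cos φ₂ cos Δλ, the central angle is δ ≈ 0.719 rad (41.2°).
Interpolate at f = 0.32 with slerp weights a = sin((1−f)δ)/sin δ ≈ 0.713, b = sin(fδ)/sin δ ≈ 0.346.
p = a·p₁ + b·p₂ ≈ (-0.859, 0.415, 0.300); φ = arcsin(p_z) ≈ 17.46°, λ = atan2(p_y, p_x) ≈ 154.22°.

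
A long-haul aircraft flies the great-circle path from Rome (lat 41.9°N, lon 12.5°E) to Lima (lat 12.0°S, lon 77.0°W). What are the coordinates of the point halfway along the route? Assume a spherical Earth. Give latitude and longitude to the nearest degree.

Write both endpoints as unit vectors p₁, p₂ with components (cos φ cos λ, cos φ sin λ, sin φ).
The central angle between the endpoints is δ = arccos(p₁·p₂) ≈ 1.704 rad (97.6°).
Interpolate at f = 1/2 with slerp weights a = sin((1−f)δ)/sin δ ≈ 0.759, b = sin(fδ)/sin δ ≈ 0.759.
p = a·p₁ + b·p₂ ≈ (0.719, -0.601, 0.349); φ = arcsin(p_z) ≈ 20.44°, λ = atan2(p_y, p_x) ≈ -39.91°.

≈ lat 20°N, lon 40°W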